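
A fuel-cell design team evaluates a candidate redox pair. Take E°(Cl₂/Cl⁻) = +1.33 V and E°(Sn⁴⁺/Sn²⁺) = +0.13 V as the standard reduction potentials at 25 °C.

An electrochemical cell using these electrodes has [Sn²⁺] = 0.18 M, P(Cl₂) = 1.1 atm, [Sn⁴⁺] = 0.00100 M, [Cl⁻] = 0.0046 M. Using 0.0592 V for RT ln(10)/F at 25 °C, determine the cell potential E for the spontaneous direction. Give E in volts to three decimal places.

+1.406 V

Cl₂/Cl⁻ is the cathode (higher E°), Sn⁴⁺/Sn²⁺ the anode: E°cell = +1.33 − (+0.13) = +1.20 V, n = 2.
Overall: Cl₂(g) + Sn²⁺(aq) → 2 Cl⁻(aq) + Sn⁴⁺(aq)
Q = [Cl⁻]^2·[Sn⁴⁺] / (P(Cl₂)·[Sn²⁺]); log Q = -6.971.
E = E° − (0.0592/n) log Q = +1.20 − (0.0592/2)(-6.971) = +1.406 V.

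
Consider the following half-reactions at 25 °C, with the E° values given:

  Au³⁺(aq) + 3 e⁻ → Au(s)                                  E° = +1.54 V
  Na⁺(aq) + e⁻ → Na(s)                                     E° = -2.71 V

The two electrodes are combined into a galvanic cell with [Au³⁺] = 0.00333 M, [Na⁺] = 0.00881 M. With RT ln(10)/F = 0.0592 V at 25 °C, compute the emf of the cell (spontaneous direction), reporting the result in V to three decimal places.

Au³⁺/Au is the cathode (higher E°), Na⁺/Na the anode: E°cell = +1.54 − (-2.71) = +4.25 V, n = 3.
Overall: Au³⁺(aq) + 3 Na(s) → Au(s) + 3 Na⁺(aq)
Q = [Na⁺]^3 / ([Au³⁺]); log Q = -3.688.
E = E° − (0.0592/n) log Q = +4.25 − (0.0592/3)(-3.688) = +4.323 V.

+4.323 V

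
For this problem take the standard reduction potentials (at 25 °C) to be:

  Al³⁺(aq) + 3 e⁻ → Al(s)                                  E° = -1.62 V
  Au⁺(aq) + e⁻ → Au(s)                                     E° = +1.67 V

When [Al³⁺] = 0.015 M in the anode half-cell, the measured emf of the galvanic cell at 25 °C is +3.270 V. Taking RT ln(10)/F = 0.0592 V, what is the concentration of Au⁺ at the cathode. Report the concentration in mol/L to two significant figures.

Au⁺/Au is the cathode, Al³⁺/Al the anode: E°cell = +3.29 V, n = 3.
Overall reaction: 3 Au⁺(aq) + Al(s) → 3 Au(s) + Al³⁺(aq); Q = [Al³⁺]^1/[Au⁺]^3.
From E = E° − (0.0592/n) log Q: log Q = (E° − E)·n/0.0592 = (+3.29 − (+3.270))·3/0.0592 = 1.0135.
So 3·log[Au⁺] = 1·log(0.015) − log Q = -1.8239 − (1.0135) = -2.8374; log[Au⁺] = -2.8374 / 3 = -0.9458; [Au⁺] = 10^(-0.9458) ≈ 0.11 M.

0.11 M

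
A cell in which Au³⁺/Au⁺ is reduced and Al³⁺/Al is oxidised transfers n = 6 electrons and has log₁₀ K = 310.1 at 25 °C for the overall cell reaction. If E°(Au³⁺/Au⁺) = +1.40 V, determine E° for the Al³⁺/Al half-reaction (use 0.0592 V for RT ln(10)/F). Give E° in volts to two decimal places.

-1.66 V

E°cell = (0.0592/n)·log K = (0.0592/6)(310.1) = +3.060 V.
Since Au³⁺/Au⁺ is the cathode and Al³⁺/Al the anode, E°cell = E°(Au³⁺/Au⁺) − E°(Al³⁺/Al).
So E°(Al³⁺/Al) = E°(Au³⁺/Au⁺) − E°cell = (+1.40) − (+3.060) = -1.66 V.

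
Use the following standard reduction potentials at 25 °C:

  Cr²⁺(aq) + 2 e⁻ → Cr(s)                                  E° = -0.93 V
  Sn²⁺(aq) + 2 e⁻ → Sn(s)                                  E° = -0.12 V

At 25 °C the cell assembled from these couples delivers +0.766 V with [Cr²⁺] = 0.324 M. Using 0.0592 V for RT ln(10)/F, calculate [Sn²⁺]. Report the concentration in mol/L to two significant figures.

Sn²⁺/Sn is the cathode, Cr²⁺/Cr the anode: E°cell = +0.81 V, n = 2.
Overall reaction: Sn²⁺(aq) + Cr(s) → Sn(s) + Cr²⁺(aq); Q = [Cr²⁺]^1/[Sn²⁺]^1.
From E = E° − (0.0592/n) log Q: log Q = (E° − E)·n/0.0592 = (+0.81 − (+0.766))·2/0.0592 = 1.4865.
So 1·log[Sn²⁺] = 1·log(0.324) − log Q = -0.4895 − (1.4865) = -1.9760; [Sn²⁺] = 10^(-1.9760) ≈ 0.011 M.

0.011 M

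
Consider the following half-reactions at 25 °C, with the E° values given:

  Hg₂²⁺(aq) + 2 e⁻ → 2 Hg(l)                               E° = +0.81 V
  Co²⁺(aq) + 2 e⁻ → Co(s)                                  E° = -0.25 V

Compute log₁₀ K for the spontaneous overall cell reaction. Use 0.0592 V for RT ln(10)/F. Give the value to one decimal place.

35.8

Cathode: Hg₂²⁺/Hg; anode: Co²⁺/Co. E°cell = +1.06 V, n = 2.
log K = nE°cell / 0.0592 = (2)(+1.06) / 0.0592 = 35.8.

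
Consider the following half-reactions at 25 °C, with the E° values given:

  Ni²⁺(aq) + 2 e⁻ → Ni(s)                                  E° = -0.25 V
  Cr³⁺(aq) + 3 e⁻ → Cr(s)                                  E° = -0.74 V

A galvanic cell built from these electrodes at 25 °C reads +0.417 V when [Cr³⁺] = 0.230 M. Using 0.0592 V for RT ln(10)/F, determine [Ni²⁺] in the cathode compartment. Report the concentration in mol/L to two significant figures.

Ni²⁺/Ni is the cathode, Cr³⁺/Cr the anode: E°cell = +0.49 V, n = 6.
Overall reaction: 3 Ni²⁺(aq) + 2 Cr(s) → 3 Ni(s) + 2 Cr³⁺(aq); Q = [Cr³⁺]^2/[Ni²⁺]^3.
From E = E° − (0.0592/n) log Q: log Q = (E° − E)·n/0.0592 = (+0.49 − (+0.417))·6/0.0592 = 7.3986.
So 3·log[Ni²⁺] = 2·log(0.23) − log Q = -1.2765 − (7.3986) = -8.6751; log[Ni²⁺] = -8.6751 / 3 = -2.8917; [Ni²⁺] = 10^(-2.8917) ≈ 0.0013 M.

0.0013 M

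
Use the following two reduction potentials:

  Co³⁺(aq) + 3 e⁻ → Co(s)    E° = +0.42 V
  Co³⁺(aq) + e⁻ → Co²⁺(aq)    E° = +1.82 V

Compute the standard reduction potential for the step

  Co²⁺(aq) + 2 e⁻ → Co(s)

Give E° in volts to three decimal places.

-0.280 V

Sequential free energies add, so n₃E°₃ = n₁E°₁ + n₂E°₂.
With n₃ = 3, and the known step contributing 1×(+1.82) V, the unknown satisfies 2·E° = 3×(+0.42) − 1×(+1.82) = -0.560.
E° = -0.560 / 2 = -0.280 V.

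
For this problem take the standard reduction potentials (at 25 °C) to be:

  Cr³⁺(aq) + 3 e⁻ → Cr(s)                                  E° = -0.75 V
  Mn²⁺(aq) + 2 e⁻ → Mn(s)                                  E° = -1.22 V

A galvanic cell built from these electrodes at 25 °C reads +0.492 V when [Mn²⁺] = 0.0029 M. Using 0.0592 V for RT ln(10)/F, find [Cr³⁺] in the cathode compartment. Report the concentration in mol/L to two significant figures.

0.0020 M

Cr³⁺/Cr is the cathode, Mn²⁺/Mn the anode: E°cell = +0.47 V, n = 6.
Overall reaction: 2 Cr³⁺(aq) + 3 Mn(s) → 2 Cr(s) + 3 Mn²⁺(aq); Q = [Mn²⁺]^3/[Cr³⁺]^2.
From E = E° − (0.0592/n) log Q: log Q = (E° − E)·n/0.0592 = (+0.47 − (+0.492))·6/0.0592 = -2.2297.
So 2·log[Cr³⁺] = 3·log(0.0029) − log Q = -7.6128 − (-2.2297) = -5.3831; log[Cr³⁺] = -5.3831 / 2 = -2.6915; [Cr³⁺] = 10^(-2.6915) ≈ 0.0020 M.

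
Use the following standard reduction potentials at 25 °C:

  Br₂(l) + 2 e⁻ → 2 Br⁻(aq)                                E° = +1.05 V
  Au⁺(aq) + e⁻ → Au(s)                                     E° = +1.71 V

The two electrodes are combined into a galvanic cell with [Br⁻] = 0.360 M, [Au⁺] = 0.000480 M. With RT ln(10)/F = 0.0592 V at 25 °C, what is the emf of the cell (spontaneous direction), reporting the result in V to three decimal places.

+0.437 V

Au⁺/Au is the cathode (higher E°), Br₂/Br⁻ the anode: E°cell = +1.71 − (+1.05) = +0.66 V, n = 2.
Overall: 2 Au⁺(aq) + 2 Br⁻(aq) → 2 Au(s) + Br₂(l)
Q = 1 / ([Au⁺]^2·[Br⁻]^2); log Q = 7.525.
E = E° − (0.0592/n) log Q = +0.66 − (0.0592/2)(7.525) = +0.437 V.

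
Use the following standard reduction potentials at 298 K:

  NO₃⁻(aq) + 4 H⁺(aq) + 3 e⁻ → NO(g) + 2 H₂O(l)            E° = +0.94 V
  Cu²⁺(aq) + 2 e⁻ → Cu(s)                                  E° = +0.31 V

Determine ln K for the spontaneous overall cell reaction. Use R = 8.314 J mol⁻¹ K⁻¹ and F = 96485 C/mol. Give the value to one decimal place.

Cathode: NO₃⁻/NO; anode: Cu²⁺/Cu. E°cell = (+0.94) − (+0.31) = +0.63 V, with n = 6.
ΔG° = −nFE° = −RT ln K, so ln K = nFE°/(RT) = (6)(96485)(+0.63) / ((8.314)(298)) = 147.206.

147.2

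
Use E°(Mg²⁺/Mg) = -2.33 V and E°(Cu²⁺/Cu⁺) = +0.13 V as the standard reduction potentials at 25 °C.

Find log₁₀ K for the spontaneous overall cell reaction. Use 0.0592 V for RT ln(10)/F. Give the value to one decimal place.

Cathode: Cu²⁺/Cu⁺; anode: Mg²⁺/Mg. E°cell = +2.46 V, n = 2.
log K = nE°cell / 0.0592 = (2)(+2.46) / 0.0592 = 83.1.

83.1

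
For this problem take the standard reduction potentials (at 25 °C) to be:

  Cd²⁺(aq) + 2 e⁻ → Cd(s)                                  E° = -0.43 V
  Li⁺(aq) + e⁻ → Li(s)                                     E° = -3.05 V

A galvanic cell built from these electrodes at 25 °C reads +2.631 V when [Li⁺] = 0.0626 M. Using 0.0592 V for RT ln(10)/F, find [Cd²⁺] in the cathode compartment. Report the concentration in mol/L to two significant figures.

0.0092 M

Cd²⁺/Cd is the cathode, Li⁺/Li the anode: E°cell = +2.62 V, n = 2.
Overall reaction: Cd²⁺(aq) + 2 Li(s) → Cd(s) + 2 Li⁺(aq); Q = [Li⁺]^2/[Cd²⁺]^1.
From E = E° − (0.0592/n) log Q: log Q = (E° − E)·n/0.0592 = (+2.62 − (+2.631))·2/0.0592 = -0.3716.
So 1·log[Cd²⁺] = 2·log(0.0626) − log Q = -2.4069 − (-0.3716) = -2.0353; [Cd²⁺] = 10^(-2.0353) ≈ 0.0092 M.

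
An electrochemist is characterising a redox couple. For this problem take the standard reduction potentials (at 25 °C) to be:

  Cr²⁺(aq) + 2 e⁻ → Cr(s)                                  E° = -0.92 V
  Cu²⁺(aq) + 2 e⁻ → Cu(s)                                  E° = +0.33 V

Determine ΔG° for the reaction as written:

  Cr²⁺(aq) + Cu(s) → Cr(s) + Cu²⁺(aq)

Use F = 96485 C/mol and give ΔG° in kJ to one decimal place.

+241.2 kJ

As written, Cr²⁺/Cr is reduced (cathode) and Cu²⁺/Cu is oxidised (anode), so E°cell = (-0.92) − (+0.33) = -1.25 V.
Balancing electrons gives n = 2.
ΔG° = −nFE° = −(2)(96485)(-1.25) = 241,212 J = +241.2 kJ.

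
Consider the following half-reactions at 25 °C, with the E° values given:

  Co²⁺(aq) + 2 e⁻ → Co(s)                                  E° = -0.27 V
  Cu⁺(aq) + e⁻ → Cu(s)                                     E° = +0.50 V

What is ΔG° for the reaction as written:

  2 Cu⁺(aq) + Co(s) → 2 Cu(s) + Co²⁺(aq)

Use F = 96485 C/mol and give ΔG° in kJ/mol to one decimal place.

-148.6 kJ/mol

As written, Cu⁺/Cu is reduced (cathode) and Co²⁺/Co is oxidised (anode), so E°cell = (+0.50) − (-0.27) = +0.77 V.
Balancing electrons gives n = 2.
ΔG° = −nFE° = −(2)(96485)(+0.77) = -148,587 J = -148.6 kJ/mol.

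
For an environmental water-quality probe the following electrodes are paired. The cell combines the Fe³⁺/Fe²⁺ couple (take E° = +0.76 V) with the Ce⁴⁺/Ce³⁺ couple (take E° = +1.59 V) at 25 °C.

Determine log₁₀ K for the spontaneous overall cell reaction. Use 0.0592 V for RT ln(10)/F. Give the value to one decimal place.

14.0

Cathode: Ce⁴⁺/Ce³⁺; anode: Fe³⁺/Fe²⁺. E°cell = +0.83 V, n = 1.
log K = nE°cell / 0.0592 = (1)(+0.83) / 0.0592 = 14.0.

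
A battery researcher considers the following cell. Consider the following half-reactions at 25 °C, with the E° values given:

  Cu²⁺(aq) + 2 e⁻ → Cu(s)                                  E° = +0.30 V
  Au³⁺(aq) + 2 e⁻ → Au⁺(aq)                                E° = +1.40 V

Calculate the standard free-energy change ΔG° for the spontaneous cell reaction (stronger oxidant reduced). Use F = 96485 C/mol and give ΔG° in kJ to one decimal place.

Au³⁺/Au⁺ (E° = +1.40 V) is the cathode; Cu²⁺/Cu (E° = +0.30 V) is the anode, so E°cell = +1.10 V.
Balancing electrons gives n = 2 (lcm of 2 and 2).
ΔG° = −nFE° = −(2)(96485)(+1.10) = -212,267 J = -212.3 kJ.

-212.3 kJ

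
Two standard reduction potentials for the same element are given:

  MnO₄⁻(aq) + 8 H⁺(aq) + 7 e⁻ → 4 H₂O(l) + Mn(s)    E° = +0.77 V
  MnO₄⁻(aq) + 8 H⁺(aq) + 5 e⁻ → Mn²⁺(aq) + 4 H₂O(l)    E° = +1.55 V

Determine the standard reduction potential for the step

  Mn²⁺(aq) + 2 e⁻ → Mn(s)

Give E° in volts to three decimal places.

-1.180 V

Sequential free energies add, so n₃E°₃ = n₁E°₁ + n₂E°₂.
With n₃ = 7, and the known step contributing 5×(+1.55) V, the unknown satisfies 2·E° = 7×(+0.77) − 5×(+1.55) = -2.360.
E° = -2.360 / 2 = -1.180 V.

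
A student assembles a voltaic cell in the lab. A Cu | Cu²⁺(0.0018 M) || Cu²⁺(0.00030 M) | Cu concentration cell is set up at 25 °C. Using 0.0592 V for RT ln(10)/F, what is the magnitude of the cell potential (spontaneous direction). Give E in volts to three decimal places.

+0.023 V

For a concentration cell E°cell = 0. The 0.0018 M side is the cathode (reduction is favoured where [Cu²⁺] is higher).
With n = 2, E = −(0.0592/2) log([Cu²⁺]ₐₙ/[Cu²⁺]꜀ₐₜ) = −(0.0592/2) log(0.0003/0.0018) = −(0.0592/2)(-0.778) = +0.023 V.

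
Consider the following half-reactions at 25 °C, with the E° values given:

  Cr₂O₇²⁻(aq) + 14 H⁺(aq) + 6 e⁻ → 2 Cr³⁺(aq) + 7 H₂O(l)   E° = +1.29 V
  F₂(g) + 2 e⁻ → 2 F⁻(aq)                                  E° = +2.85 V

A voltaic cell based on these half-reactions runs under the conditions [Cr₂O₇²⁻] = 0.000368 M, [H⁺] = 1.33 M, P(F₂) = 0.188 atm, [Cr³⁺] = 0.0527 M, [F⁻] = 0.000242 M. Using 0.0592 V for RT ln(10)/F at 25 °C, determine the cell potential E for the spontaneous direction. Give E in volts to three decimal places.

F₂/F⁻ is the cathode (higher E°), Cr₂O₇²⁻/Cr³⁺ the anode: E°cell = +2.85 − (+1.29) = +1.56 V, n = 6.
Overall: 3 F₂(g) + 2 Cr³⁺(aq) + 7 H₂O(l) → 6 F⁻(aq) + Cr₂O₇²⁻(aq) + 14 H⁺(aq)
Q = [F⁻]^6·[Cr₂O₇²⁻]·[H⁺]^14 / (P(F₂)^3·[Cr³⁺]^2); log Q = -18.663.
E = E° − (0.0592/n) log Q = +1.56 − (0.0592/6)(-18.663) = +1.744 V.

+1.744 V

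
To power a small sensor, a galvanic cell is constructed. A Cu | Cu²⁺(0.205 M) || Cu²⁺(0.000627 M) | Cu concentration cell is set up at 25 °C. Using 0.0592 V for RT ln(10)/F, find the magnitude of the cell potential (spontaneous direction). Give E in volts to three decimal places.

For a concentration cell E°cell = 0. The 0.205 M side is the cathode (reduction is favoured where [Cu²⁺] is higher).
With n = 2, E = −(0.0592/2) log([Cu²⁺]ₐₙ/[Cu²⁺]꜀ₐₜ) = −(0.0592/2) log(0.000627/0.205) = −(0.0592/2)(-2.514) = +0.074 V.

+0.074 V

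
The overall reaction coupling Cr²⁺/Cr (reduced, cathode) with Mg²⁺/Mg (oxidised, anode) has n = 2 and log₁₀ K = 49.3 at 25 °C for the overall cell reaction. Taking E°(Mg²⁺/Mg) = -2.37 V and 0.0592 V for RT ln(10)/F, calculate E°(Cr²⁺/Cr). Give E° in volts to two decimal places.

-0.91 V

E°cell = (0.0592/n)·log K = (0.0592/2)(49.3) = +1.459 V.
Since Cr²⁺/Cr is the cathode and Mg²⁺/Mg the anode, E°cell = E°(Cr²⁺/Cr) − E°(Mg²⁺/Mg).
So E°(Cr²⁺/Cr) = E°cell + E°(Mg²⁺/Mg) = +1.459 + (-2.37) = -0.91 V.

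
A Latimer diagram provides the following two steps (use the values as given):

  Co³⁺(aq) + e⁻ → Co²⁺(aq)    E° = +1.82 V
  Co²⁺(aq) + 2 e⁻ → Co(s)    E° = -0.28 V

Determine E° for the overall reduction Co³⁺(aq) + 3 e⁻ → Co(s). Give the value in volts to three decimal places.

+0.420 V

Adding the free-energy changes (−nFE°) of the two steps gives −n₃FE°₃ = −n₁FE°₁ − n₂FE°₂.
E°₃ = (1×+1.82 + 2×-0.28) / 3 = (+1.260) / 3 = +0.420 V.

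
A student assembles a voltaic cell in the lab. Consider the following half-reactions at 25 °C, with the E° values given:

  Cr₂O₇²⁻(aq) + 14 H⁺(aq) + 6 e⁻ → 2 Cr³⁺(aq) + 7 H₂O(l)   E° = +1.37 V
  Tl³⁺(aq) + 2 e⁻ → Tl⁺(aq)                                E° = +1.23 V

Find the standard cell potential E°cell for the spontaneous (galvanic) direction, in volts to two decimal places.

The Cr₂O₇²⁻/Cr³⁺ couple has the higher reduction potential, so it is the cathode; Tl³⁺/Tl⁺ is oxidised at the anode.
E°cell = E°(cathode) − E°(anode) = (+1.37) − (+1.23) = +0.14 V.

+0.14 V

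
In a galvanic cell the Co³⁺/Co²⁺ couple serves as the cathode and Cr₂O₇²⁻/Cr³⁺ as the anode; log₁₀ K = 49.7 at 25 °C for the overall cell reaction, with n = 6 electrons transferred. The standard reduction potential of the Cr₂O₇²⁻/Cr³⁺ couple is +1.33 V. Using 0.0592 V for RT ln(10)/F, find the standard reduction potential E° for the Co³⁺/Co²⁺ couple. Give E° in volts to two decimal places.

E°cell = (0.0592/n)·log K = (0.0592/6)(49.7) = +0.490 V.
Since Co³⁺/Co²⁺ is the cathode and Cr₂O₇²⁻/Cr³⁺ the anode, E°cell = E°(Co³⁺/Co²⁺) − E°(Cr₂O₇²⁻/Cr³⁺).
So E°(Co³⁺/Co²⁺) = E°cell + E°(Cr₂O₇²⁻/Cr³⁺) = +0.490 + (+1.33) = +1.82 V.

+1.82 V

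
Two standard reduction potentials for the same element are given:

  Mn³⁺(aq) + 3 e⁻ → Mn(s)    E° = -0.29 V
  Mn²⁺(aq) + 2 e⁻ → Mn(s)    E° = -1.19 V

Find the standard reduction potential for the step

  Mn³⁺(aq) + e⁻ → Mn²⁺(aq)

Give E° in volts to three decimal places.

+1.510 V

Sequential free energies add, so n₃E°₃ = n₁E°₁ + n₂E°₂.
With n₃ = 3, and the known step contributing 2×(-1.19) V, the unknown satisfies 1·E° = 3×(-0.29) − 2×(-1.19) = +1.510.
E° = +1.510 / 1 = +1.510 V.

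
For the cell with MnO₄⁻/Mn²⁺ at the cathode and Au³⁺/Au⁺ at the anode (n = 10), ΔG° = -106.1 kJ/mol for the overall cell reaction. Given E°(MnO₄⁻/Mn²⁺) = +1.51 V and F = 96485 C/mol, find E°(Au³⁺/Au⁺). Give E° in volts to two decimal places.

E°cell = −ΔG°/(nF) = −(-106.1×10³)/((10)(96485)) = +0.110 V.
Since MnO₄⁻/Mn²⁺ is the cathode and Au³⁺/Au⁺ the anode, E°cell = E°(MnO₄⁻/Mn²⁺) − E°(Au³⁺/Au⁺).
So E°(Au³⁺/Au⁺) = E°(MnO₄⁻/Mn²⁺) − E°cell = (+1.51) − (+0.110) = +1.40 V.

+1.40 V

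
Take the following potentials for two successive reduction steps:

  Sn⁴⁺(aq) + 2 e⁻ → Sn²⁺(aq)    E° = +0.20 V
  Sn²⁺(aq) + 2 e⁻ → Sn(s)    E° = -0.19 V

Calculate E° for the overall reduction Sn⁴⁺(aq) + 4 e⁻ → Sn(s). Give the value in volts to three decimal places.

Since ΔG° = −nFE° is additive over sequential reductions, n₃E°₃ = n₁E°₁ + n₂E°₂.
E°₃ = (2×+0.20 + 2×-0.19) / 4 = (+0.020) / 4 = +0.005 V.

+0.005 V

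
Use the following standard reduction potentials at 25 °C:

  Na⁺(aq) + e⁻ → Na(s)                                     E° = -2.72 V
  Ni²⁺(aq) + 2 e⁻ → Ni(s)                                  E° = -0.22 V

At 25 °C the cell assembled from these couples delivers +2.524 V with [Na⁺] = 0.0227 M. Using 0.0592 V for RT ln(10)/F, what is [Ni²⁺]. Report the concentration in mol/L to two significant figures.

Ni²⁺/Ni is the cathode, Na⁺/Na the anode: E°cell = +2.50 V, n = 2.
Overall reaction: Ni²⁺(aq) + 2 Na(s) → Ni(s) + 2 Na⁺(aq); Q = [Na⁺]^2/[Ni²⁺]^1.
From E = E° − (0.0592/n) log Q: log Q = (E° − E)·n/0.0592 = (+2.50 − (+2.524))·2/0.0592 = -0.8108.
So 1·log[Ni²⁺] = 2·log(0.0227) − log Q = -3.2879 − (-0.8108) = -2.4771; [Ni²⁺] = 10^(-2.4771) ≈ 0.0033 M.

0.0033 M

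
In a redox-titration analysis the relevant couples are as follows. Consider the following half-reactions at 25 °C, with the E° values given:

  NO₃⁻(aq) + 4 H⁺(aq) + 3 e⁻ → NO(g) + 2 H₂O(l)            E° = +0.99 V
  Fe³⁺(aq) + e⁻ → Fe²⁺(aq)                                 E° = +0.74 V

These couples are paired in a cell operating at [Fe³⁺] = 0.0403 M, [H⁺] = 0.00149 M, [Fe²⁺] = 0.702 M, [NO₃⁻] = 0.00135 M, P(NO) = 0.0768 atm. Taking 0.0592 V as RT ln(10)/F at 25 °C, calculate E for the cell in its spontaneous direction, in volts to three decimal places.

+0.066 V

NO₃⁻/NO is the cathode (higher E°), Fe³⁺/Fe²⁺ the anode: E°cell = +0.99 − (+0.74) = +0.25 V, n = 3.
Overall: NO₃⁻(aq) + 4 H⁺(aq) + 3 Fe²⁺(aq) → NO(g) + 2 H₂O(l) + 3 Fe³⁺(aq)
Q = P(NO)·[Fe³⁺]^3 / ([NO₃⁻]·[H⁺]^4·[Fe²⁺]^3); log Q = 9.339.
E = E° − (0.0592/n) log Q = +0.25 − (0.0592/3)(9.339) = +0.066 V.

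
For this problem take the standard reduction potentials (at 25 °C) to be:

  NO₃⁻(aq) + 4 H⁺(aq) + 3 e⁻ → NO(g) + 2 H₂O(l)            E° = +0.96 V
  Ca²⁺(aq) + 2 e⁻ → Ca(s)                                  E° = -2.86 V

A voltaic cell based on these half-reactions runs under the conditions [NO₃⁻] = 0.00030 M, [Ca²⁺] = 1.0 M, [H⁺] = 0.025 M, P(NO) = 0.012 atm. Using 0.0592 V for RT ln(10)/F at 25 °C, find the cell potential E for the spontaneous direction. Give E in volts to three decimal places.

NO₃⁻/NO is the cathode (higher E°), Ca²⁺/Ca the anode: E°cell = +0.96 − (-2.86) = +3.82 V, n = 6.
Overall: 2 NO₃⁻(aq) + 8 H⁺(aq) + 3 Ca(s) → 2 NO(g) + 4 H₂O(l) + 3 Ca²⁺(aq)
Q = P(NO)^2·[Ca²⁺]^3 / ([NO₃⁻]^2·[H⁺]^8); log Q = 16.021.
E = E° − (0.0592/n) log Q = +3.82 − (0.0592/6)(16.021) = +3.662 V.

+3.662 V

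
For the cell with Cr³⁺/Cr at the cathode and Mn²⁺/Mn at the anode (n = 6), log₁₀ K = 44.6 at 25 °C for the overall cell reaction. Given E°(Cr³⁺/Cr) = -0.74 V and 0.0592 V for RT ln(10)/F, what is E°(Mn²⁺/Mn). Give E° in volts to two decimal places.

-1.18 V

E°cell = (0.0592/n)·log K = (0.0592/6)(44.6) = +0.440 V.
Since Cr³⁺/Cr is the cathode and Mn²⁺/Mn the anode, E°cell = E°(Cr³⁺/Cr) − E°(Mn²⁺/Mn).
So E°(Mn²⁺/Mn) = E°(Cr³⁺/Cr) − E°cell = (-0.74) − (+0.440) = -1.18 V.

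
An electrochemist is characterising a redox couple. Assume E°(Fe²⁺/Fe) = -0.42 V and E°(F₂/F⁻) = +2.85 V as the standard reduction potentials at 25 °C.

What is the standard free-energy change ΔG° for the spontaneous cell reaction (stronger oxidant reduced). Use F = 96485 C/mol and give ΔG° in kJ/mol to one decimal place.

F₂/F⁻ (E° = +2.85 V) is the cathode; Fe²⁺/Fe (E° = -0.42 V) is the anode, so E°cell = +3.27 V.
Balancing electrons gives n = 2 (lcm of 2 and 2).
ΔG° = −nFE° = −(2)(96485)(+3.27) = -631,012 J = -631.0 kJ/mol.

-631.0 kJ/mol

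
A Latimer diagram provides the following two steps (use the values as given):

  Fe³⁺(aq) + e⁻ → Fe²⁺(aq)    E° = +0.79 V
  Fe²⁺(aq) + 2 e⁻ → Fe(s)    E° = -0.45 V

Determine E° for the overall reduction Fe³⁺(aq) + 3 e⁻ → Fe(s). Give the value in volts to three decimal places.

-0.037 V

Standard free energies of sequential steps add: ΔG°₃ = ΔG°₁ + ΔG°₂, so n₃E°₃ = n₁E°₁ + n₂E°₂.
E°₃ = (1×+0.79 + 2×-0.45) / 3 = (-0.110) / 3 = -0.037 V.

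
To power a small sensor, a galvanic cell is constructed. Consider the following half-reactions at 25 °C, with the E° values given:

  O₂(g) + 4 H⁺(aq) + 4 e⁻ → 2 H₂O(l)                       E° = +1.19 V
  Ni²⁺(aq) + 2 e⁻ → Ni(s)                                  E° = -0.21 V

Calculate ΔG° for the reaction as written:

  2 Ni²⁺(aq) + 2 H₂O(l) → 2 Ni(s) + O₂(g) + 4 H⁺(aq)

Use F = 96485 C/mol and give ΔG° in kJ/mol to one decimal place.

+540.3 kJ/mol

As written, Ni²⁺/Ni is reduced (cathode) and O₂/H₂O is oxidised (anode), so E°cell = (-0.21) − (+1.19) = -1.40 V.
Balancing electrons gives n = 4.
ΔG° = −nFE° = −(4)(96485)(-1.40) = 540,316 J = +540.3 kJ/mol.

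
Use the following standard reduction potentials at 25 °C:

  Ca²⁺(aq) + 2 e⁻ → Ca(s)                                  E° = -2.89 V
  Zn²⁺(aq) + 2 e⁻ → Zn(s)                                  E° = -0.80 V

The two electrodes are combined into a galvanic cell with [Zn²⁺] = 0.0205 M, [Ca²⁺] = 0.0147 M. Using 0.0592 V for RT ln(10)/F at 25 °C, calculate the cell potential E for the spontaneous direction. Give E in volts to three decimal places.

Zn²⁺/Zn is the cathode (higher E°), Ca²⁺/Ca the anode: E°cell = -0.80 − (-2.89) = +2.09 V, n = 2.
Overall: Zn²⁺(aq) + Ca(s) → Zn(s) + Ca²⁺(aq)
Q = [Ca²⁺] / ([Zn²⁺]); log Q = -0.144.
E = E° − (0.0592/n) log Q = +2.09 − (0.0592/2)(-0.144) = +2.094 V.

+2.094 V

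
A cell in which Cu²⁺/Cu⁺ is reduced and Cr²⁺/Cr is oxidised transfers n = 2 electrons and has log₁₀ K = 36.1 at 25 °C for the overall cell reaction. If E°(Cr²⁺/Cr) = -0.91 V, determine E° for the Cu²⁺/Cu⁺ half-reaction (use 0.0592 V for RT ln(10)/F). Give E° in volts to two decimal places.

E°cell = (0.0592/n)·log K = (0.0592/2)(36.1) = +1.069 V.
Since Cu²⁺/Cu⁺ is the cathode and Cr²⁺/Cr the anode, E°cell = E°(Cu²⁺/Cu⁺) − E°(Cr²⁺/Cr).
So E°(Cu²⁺/Cu⁺) = E°cell + E°(Cr²⁺/Cr) = +1.069 + (-0.91) = +0.16 V.

+0.16 V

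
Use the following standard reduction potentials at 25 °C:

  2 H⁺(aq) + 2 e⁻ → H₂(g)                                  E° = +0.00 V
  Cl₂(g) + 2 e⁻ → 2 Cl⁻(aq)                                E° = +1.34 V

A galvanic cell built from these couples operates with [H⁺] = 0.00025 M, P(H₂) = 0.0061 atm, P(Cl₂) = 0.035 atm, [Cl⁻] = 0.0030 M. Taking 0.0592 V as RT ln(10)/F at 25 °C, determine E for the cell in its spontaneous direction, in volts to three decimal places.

+1.594 V

Cl₂/Cl⁻ is the cathode (higher E°), H⁺/H₂ the anode: E°cell = +1.34 − (+0.00) = +1.34 V, n = 2.
Overall: Cl₂(g) + H₂(g) → 2 Cl⁻(aq) + 2 H⁺(aq)
Q = [Cl⁻]^2·[H⁺]^2 / (P(Cl₂)·P(H₂)); log Q = -8.579.
E = E° − (0.0592/n) log Q = +1.34 − (0.0592/2)(-8.579) = +1.594 V.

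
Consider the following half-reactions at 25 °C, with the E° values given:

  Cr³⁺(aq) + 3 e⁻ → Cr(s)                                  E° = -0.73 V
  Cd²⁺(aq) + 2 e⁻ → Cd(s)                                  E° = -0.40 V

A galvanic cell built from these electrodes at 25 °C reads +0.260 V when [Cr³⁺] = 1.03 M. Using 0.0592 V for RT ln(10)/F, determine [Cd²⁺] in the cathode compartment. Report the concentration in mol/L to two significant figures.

0.0044 M

Cd²⁺/Cd is the cathode, Cr³⁺/Cr the anode: E°cell = +0.33 V, n = 6.
Overall reaction: 3 Cd²⁺(aq) + 2 Cr(s) → 3 Cd(s) + 2 Cr³⁺(aq); Q = [Cr³⁺]^2/[Cd²⁺]^3.
From E = E° − (0.0592/n) log Q: log Q = (E° − E)·n/0.0592 = (+0.33 − (+0.260))·6/0.0592 = 7.0946.
So 3·log[Cd²⁺] = 2·log(1.03) − log Q = 0.0257 − (7.0946) = -7.0689; log[Cd²⁺] = -7.0689 / 3 = -2.3563; [Cd²⁺] = 10^(-2.3563) ≈ 0.0044 M.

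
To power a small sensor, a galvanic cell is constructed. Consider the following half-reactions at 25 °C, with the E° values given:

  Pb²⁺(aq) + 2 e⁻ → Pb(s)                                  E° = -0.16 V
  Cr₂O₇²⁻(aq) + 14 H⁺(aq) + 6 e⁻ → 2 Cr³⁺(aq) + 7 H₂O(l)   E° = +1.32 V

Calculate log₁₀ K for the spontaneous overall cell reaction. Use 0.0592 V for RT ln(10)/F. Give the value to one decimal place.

150.0

Cathode: Cr₂O₇²⁻/Cr³⁺; anode: Pb²⁺/Pb. E°cell = +1.48 V, n = 6.
log K = nE°cell / 0.0592 = (6)(+1.48) / 0.0592 = 150.0.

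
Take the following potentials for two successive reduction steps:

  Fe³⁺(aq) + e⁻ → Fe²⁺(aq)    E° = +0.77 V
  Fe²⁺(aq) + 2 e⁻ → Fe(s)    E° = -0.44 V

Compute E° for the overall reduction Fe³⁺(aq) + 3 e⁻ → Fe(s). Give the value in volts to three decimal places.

Adding the free-energy changes (−nFE°) of the two steps gives −n₃FE°₃ = −n₁FE°₁ − n₂FE°₂.
E°₃ = (1×+0.77 + 2×-0.44) / 3 = (-0.110) / 3 = -0.037 V.

-0.037 V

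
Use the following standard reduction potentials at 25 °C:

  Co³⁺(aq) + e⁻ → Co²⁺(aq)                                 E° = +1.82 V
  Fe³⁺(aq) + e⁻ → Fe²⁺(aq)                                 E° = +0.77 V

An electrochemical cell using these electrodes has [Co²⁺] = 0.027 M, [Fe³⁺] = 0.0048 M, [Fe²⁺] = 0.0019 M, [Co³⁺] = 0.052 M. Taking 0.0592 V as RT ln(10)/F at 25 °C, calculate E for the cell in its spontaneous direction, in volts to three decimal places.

+1.043 V

Co³⁺/Co²⁺ is the cathode (higher E°), Fe³⁺/Fe²⁺ the anode: E°cell = +1.82 − (+0.77) = +1.05 V, n = 1.
Overall: Co³⁺(aq) + Fe²⁺(aq) → Co²⁺(aq) + Fe³⁺(aq)
Q = [Co²⁺]·[Fe³⁺] / ([Co³⁺]·[Fe²⁺]); log Q = 0.118.
E = E° − (0.0592/n) log Q = +1.05 − (0.0592/1)(0.118) = +1.043 V.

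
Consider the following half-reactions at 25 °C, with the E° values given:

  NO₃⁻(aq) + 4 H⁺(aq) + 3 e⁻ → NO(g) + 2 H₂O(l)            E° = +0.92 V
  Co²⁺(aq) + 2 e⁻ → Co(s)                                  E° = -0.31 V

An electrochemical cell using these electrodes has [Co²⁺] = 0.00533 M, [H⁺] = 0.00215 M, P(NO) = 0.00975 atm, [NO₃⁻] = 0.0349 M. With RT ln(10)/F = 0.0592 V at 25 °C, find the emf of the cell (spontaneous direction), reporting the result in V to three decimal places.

+1.098 V

NO₃⁻/NO is the cathode (higher E°), Co²⁺/Co the anode: E°cell = +0.92 − (-0.31) = +1.23 V, n = 6.
Overall: 2 NO₃⁻(aq) + 8 H⁺(aq) + 3 Co(s) → 2 NO(g) + 4 H₂O(l) + 3 Co²⁺(aq)
Q = P(NO)^2·[Co²⁺]^3 / ([NO₃⁻]^2·[H⁺]^8); log Q = 13.413.
E = E° − (0.0592/n) log Q = +1.23 − (0.0592/6)(13.413) = +1.098 V.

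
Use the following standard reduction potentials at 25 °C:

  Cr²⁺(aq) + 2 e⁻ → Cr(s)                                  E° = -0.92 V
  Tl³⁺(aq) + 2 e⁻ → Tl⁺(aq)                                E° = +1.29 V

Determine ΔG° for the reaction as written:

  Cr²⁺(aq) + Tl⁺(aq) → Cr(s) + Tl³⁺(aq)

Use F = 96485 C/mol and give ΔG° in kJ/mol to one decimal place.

As written, Cr²⁺/Cr is reduced (cathode) and Tl³⁺/Tl⁺ is oxidised (anode), so E°cell = (-0.92) − (+1.29) = -2.21 V.
Balancing electrons gives n = 2.
ΔG° = −nFE° = −(2)(96485)(-2.21) = 426,464 J = +426.5 kJ/mol.

+426.5 kJ/mol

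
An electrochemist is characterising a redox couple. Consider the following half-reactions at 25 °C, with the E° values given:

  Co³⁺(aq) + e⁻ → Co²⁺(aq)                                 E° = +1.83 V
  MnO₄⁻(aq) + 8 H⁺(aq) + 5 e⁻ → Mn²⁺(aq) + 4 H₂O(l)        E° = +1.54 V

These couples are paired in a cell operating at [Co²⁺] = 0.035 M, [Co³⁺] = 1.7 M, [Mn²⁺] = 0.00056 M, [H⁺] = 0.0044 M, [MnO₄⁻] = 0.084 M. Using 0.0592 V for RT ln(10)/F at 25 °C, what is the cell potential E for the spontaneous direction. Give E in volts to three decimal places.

Co³⁺/Co²⁺ is the cathode (higher E°), MnO₄⁻/Mn²⁺ the anode: E°cell = +1.83 − (+1.54) = +0.29 V, n = 5.
Overall: 5 Co³⁺(aq) + Mn²⁺(aq) + 4 H₂O(l) → 5 Co²⁺(aq) + MnO₄⁻(aq) + 8 H⁺(aq)
Q = [Co²⁺]^5·[MnO₄⁻]·[H⁺]^8 / ([Co³⁺]^5·[Mn²⁺]); log Q = -25.108.
E = E° − (0.0592/n) log Q = +0.29 − (0.0592/5)(-25.108) = +0.587 V.

+0.587 V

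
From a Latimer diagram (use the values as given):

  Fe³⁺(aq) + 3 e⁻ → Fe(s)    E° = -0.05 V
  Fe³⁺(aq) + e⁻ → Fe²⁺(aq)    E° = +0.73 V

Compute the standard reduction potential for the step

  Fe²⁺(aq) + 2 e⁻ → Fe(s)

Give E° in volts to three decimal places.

-0.440 V

Sequential free energies add, so n₃E°₃ = n₁E°₁ + n₂E°₂.
With n₃ = 3, and the known step contributing 1×(+0.73) V, the unknown satisfies 2·E° = 3×(-0.05) − 1×(+0.73) = -0.880.
E° = -0.880 / 2 = -0.440 V.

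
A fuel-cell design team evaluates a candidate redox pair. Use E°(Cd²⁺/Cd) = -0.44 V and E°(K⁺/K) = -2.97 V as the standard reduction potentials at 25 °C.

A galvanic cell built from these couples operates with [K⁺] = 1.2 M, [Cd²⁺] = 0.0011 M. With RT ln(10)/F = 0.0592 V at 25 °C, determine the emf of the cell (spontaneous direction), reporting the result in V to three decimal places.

Cd²⁺/Cd is the cathode (higher E°), K⁺/K the anode: E°cell = -0.44 − (-2.97) = +2.53 V, n = 2.
Overall: Cd²⁺(aq) + 2 K(s) → Cd(s) + 2 K⁺(aq)
Q = [K⁺]^2 / ([Cd²⁺]); log Q = 3.117.
E = E° − (0.0592/n) log Q = +2.53 − (0.0592/2)(3.117) = +2.438 V.

+2.438 V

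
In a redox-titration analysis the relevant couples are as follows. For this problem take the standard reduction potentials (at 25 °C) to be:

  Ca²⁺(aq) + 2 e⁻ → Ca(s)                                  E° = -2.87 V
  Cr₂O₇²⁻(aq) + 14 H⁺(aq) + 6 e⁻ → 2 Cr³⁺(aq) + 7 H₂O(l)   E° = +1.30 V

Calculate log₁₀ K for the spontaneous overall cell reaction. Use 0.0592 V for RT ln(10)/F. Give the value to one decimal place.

Cathode: Cr₂O₇²⁻/Cr³⁺; anode: Ca²⁺/Ca. E°cell = +4.17 V, n = 6.
log K = nE°cell / 0.0592 = (6)(+4.17) / 0.0592 = 422.6.

422.6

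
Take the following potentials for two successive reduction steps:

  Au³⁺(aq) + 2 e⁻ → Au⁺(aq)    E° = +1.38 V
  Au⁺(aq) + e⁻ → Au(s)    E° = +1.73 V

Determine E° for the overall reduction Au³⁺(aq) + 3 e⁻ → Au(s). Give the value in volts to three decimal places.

+1.497 V

Standard free energies of sequential steps add: ΔG°₃ = ΔG°₁ + ΔG°₂, so n₃E°₃ = n₁E°₁ + n₂E°₂.
E°₃ = (2×+1.38 + 1×+1.73) / 3 = (+4.490) / 3 = +1.497 V.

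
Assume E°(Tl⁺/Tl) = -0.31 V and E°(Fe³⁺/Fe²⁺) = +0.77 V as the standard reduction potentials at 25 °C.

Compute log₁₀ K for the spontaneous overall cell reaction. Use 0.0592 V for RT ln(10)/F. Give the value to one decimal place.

Cathode: Fe³⁺/Fe²⁺; anode: Tl⁺/Tl. E°cell = +1.08 V, n = 1.
log K = nE°cell / 0.0592 = (1)(+1.08) / 0.0592 = 18.2.

18.2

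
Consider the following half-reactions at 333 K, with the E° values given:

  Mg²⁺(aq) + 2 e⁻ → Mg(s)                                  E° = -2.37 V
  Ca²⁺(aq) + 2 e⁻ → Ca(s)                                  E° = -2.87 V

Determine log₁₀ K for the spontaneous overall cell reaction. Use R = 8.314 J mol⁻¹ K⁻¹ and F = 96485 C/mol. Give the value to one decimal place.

15.1

Cathode: Mg²⁺/Mg; anode: Ca²⁺/Ca. E°cell = (-2.37) − (-2.87) = +0.50 V, with n = 2.
ΔG° = −nFE° = −RT ln K, so ln K = nFE°/(RT) = (2)(96485)(+0.50) / ((8.314)(333)) = 34.850.
log₁₀ K = 34.850 / ln 10 = 15.1.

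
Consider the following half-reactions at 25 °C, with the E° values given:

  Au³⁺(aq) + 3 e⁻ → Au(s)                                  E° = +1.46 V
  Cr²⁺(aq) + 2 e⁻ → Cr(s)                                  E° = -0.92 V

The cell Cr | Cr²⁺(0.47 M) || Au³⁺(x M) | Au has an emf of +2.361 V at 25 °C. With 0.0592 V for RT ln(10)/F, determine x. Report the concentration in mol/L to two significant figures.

Au³⁺/Au is the cathode, Cr²⁺/Cr the anode: E°cell = +2.38 V, n = 6.
Overall reaction: 2 Au³⁺(aq) + 3 Cr(s) → 2 Au(s) + 3 Cr²⁺(aq); Q = [Cr²⁺]^3/[Au³⁺]^2.
From E = E° − (0.0592/n) log Q: log Q = (E° − E)·n/0.0592 = (+2.38 − (+2.361))·6/0.0592 = 1.9257.
So 2·log[Au³⁺] = 3·log(0.47) − log Q = -0.9837 − (1.9257) = -2.9094; log[Au³⁺] = -2.9094 / 2 = -1.4547; [Au³⁺] = 10^(-1.4547) ≈ 0.035 M.

0.035 M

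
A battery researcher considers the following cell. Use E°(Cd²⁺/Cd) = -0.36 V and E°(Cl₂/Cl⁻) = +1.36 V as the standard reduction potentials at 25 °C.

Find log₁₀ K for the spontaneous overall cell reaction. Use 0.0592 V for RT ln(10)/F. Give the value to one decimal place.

Cathode: Cl₂/Cl⁻; anode: Cd²⁺/Cd. E°cell = +1.72 V, n = 2.
log K = nE°cell / 0.0592 = (2)(+1.72) / 0.0592 = 58.1.

58.1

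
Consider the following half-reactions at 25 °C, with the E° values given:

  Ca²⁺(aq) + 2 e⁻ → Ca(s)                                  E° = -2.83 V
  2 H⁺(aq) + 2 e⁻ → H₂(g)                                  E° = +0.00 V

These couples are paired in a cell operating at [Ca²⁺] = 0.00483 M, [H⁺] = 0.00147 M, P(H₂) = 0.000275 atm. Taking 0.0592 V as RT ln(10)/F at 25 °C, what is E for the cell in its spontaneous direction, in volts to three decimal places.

+2.836 V

H⁺/H₂ is the cathode (higher E°), Ca²⁺/Ca the anode: E°cell = +0.00 − (-2.83) = +2.83 V, n = 2.
Overall: 2 H⁺(aq) + Ca(s) → H₂(g) + Ca²⁺(aq)
Q = P(H₂)·[Ca²⁺] / ([H⁺]^2); log Q = -0.211.
E = E° − (0.0592/n) log Q = +2.83 − (0.0592/2)(-0.211) = +2.836 V.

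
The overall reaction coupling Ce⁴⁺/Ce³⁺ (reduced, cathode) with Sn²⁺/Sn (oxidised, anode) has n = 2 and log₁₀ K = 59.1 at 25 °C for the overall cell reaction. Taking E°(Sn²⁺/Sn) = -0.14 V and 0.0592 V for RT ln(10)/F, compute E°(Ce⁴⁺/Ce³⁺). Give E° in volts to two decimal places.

+1.61 V

E°cell = (0.0592/n)·log K = (0.0592/2)(59.1) = +1.749 V.
Since Ce⁴⁺/Ce³⁺ is the cathode and Sn²⁺/Sn the anode, E°cell = E°(Ce⁴⁺/Ce³⁺) − E°(Sn²⁺/Sn).
So E°(Ce⁴⁺/Ce³⁺) = E°cell + E°(Sn²⁺/Sn) = +1.749 + (-0.14) = +1.61 V.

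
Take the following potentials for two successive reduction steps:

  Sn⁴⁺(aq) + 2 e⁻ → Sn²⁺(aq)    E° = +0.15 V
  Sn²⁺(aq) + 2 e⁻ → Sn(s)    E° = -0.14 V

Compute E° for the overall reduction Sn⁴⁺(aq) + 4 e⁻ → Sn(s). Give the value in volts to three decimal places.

+0.005 V

Standard free energies of sequential steps add: ΔG°₃ = ΔG°₁ + ΔG°₂, so n₃E°₃ = n₁E°₁ + n₂E°₂.
E°₃ = (2×+0.15 + 2×-0.14) / 4 = (+0.020) / 4 = +0.005 V.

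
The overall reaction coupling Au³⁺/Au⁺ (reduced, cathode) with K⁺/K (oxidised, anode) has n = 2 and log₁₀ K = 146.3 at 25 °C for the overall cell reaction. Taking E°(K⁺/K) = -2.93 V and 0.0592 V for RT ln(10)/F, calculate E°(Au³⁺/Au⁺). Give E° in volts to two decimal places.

+1.40 V

E°cell = (0.0592/n)·log K = (0.0592/2)(146.3) = +4.330 V.
Since Au³⁺/Au⁺ is the cathode and K⁺/K the anode, E°cell = E°(Au³⁺/Au⁺) − E°(K⁺/K).
So E°(Au³⁺/Au⁺) = E°cell + E°(K⁺/K) = +4.330 + (-2.93) = +1.40 V.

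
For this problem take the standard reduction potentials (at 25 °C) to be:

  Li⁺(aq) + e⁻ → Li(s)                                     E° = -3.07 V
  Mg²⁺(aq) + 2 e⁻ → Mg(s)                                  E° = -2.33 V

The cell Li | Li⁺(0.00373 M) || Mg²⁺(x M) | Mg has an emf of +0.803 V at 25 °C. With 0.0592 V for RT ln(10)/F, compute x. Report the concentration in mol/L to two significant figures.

0.0019 M

Mg²⁺/Mg is the cathode, Li⁺/Li the anode: E°cell = +0.74 V, n = 2.
Overall reaction: Mg²⁺(aq) + 2 Li(s) → Mg(s) + 2 Li⁺(aq); Q = [Li⁺]^2/[Mg²⁺]^1.
From E = E° − (0.0592/n) log Q: log Q = (E° − E)·n/0.0592 = (+0.74 − (+0.803))·2/0.0592 = -2.1284.
So 1·log[Mg²⁺] = 2·log(0.00373) − log Q = -4.8566 − (-2.1284) = -2.7282; [Mg²⁺] = 10^(-2.7282) ≈ 0.0019 M.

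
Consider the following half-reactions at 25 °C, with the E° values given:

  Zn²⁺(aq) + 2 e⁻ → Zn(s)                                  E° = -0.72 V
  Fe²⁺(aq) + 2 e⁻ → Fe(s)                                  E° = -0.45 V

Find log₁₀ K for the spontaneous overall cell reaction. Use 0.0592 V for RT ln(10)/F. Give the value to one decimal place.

Cathode: Fe²⁺/Fe; anode: Zn²⁺/Zn. E°cell = +0.27 V, n = 2.
log K = nE°cell / 0.0592 = (2)(+0.27) / 0.0592 = 9.1.

9.1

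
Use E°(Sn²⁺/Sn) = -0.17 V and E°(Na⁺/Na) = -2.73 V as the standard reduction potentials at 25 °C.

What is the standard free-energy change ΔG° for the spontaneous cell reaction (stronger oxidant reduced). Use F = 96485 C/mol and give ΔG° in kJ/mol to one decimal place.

-494.0 kJ/mol

Sn²⁺/Sn (E° = -0.17 V) is the cathode; Na⁺/Na (E° = -2.73 V) is the anode, so E°cell = +2.56 V.
Balancing electrons gives n = 2 (lcm of 2 and 1).
ΔG° = −nFE° = −(2)(96485)(+2.56) = -494,003 J = -494.0 kJ/mol.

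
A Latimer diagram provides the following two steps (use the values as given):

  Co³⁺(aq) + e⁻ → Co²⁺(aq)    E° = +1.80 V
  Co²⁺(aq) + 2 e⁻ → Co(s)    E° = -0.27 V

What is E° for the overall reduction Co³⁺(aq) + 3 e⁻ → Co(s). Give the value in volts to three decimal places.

+0.420 V

Since ΔG° = −nFE° is additive over sequential reductions, n₃E°₃ = n₁E°₁ + n₂E°₂.
E°₃ = (1×+1.80 + 2×-0.27) / 3 = (+1.260) / 3 = +0.420 V.
Simply averaging or adding the two E° values would be wrong; the electron-weighted sum is required.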